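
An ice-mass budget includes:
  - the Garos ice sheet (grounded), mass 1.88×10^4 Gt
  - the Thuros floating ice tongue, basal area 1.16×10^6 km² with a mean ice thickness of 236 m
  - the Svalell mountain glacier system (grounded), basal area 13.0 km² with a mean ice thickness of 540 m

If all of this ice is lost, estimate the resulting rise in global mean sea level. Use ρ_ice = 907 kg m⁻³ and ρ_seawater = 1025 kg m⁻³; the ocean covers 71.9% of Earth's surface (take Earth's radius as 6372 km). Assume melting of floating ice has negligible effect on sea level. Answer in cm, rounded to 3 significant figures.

Garos: 1.88×10^4 Gt = 1.880×10^16 kg; dividing by ρ_w = 1025 kg m⁻³ gives 1.834×10^13 m³ of water.
The Thuros floating ice tongue is floating and already displaces its own weight of water, so its melt adds essentially nothing to sea level.
Svalell: ice volume = 13.0 km² × 540 m = 7.020 km³; 7.020 × (907/1025) = 6.212 km³ of water.
Total added water ≈ 1.835×10^13 m³ over 3.67×10^14 m² → Δh = 0.0500 m = 5.00 cm.

≈ 5.00 cm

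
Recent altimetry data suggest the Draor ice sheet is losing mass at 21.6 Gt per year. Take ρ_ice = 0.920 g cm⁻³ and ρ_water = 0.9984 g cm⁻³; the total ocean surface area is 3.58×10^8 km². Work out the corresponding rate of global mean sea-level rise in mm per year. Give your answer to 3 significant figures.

ρ_w = 0.9984 g cm⁻³ = 998.4 kg m⁻³. Annual water volume added = 21.6 Gt / ρ_w = 2.160×10^13 kg / 998.4 kg m⁻³ = 2.163×10^10 m³.
Δh per year = 2.163×10^10 / 3.58×10^14 = 6.04×10^-5 m = 0.0604 mm.

≈ 0.0604 mm/yr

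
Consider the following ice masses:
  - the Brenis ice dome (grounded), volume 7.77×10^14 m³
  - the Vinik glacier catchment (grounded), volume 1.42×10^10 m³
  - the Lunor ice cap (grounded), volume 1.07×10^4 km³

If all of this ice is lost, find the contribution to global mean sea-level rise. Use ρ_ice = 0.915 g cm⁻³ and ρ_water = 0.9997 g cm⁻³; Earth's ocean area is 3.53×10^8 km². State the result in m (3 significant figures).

≈ 2.04 m

Brenis: 7.77×10^14 m³ × (915/999.7) = 7.112×10^14 m³ of water.
Vinik: 1.42×10^10 m³ × (915/999.7) = 1.300×10^10 m³ of water.
Lunor: 1.07×10^4 km³ × (915/999.7) = 9793 km³ of water.
Total added water ≈ 7.210×10^14 m³ over 3.53×10^14 m² → Δh = 2.04 m.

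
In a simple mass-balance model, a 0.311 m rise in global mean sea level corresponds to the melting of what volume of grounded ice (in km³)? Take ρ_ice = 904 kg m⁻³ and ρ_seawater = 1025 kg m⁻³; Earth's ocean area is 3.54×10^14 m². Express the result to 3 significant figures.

≈ 1.25×10^5 km³

Required water volume = Δh × A = 0.311 m × 3.54×10^14 m² = 1.101×10^14 m³ = 1.101×10^5 km³.
Ice volume = water volume × ρ_w/ρ_ice = 1.101×10^5 × 1025/904 = 1.25×10^5 km³.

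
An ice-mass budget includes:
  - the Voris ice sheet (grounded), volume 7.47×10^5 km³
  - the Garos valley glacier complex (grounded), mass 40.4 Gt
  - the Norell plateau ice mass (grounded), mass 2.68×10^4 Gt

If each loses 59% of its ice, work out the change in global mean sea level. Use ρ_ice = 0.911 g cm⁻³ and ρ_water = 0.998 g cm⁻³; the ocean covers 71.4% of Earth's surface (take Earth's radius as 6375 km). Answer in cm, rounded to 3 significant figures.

Voris: 0.59 × 7.47×10^5 km³ × (911/998) = 4.023×10^5 km³ of water.
Garos: 0.59 × 40.4 Gt = 2.384×10^13 kg; dividing by ρ_w = 0.998 g cm⁻³ = 998 kg m⁻³ gives 2.388×10^10 m³ of water.
Norell: 0.59 × 2.68×10^4 Gt = 1.581×10^16 kg; dividing by ρ_w = 998 kg m⁻³ gives 1.584×10^13 m³ of water.
Total added water ≈ 4.182×10^14 m³ over 3.65×10^14 m² → Δh = 1.15 m = 115 cm.

≈ 115 cm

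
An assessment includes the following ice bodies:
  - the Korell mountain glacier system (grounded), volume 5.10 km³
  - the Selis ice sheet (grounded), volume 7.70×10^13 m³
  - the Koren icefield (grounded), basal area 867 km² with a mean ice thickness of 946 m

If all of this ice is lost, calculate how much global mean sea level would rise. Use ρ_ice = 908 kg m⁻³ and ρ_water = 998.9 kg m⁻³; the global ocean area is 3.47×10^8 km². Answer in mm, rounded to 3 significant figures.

≈ 204 mm

Korell: 5.10 km³ × (908/998.9) = 4.636 km³ of water.
Selis: 7.70×10^13 m³ × (908/998.9) = 6.999×10^13 m³ of water.
Koren: ice volume = 867 km² × 946 m = 820.2 km³; 820.2 × (908/998.9) = 745.5 km³ of water.
Total added water ≈ 7.074×10^13 m³ over 3.47×10^14 m² → Δh = 0.204 m = 204 mm.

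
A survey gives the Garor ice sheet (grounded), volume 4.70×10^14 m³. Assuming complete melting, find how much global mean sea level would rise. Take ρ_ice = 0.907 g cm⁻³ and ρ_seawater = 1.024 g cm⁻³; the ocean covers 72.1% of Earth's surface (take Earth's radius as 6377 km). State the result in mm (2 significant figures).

≈ 1100 mm

Garor: 4.70×10^14 m³ × (907/1024) = 4.163×10^14 m³ of water.
Spread over 3.68×10^14 m² of ocean, Δh = 4.163×10^14 / 3.68×10^14 = 1.13 m = 1100 mm.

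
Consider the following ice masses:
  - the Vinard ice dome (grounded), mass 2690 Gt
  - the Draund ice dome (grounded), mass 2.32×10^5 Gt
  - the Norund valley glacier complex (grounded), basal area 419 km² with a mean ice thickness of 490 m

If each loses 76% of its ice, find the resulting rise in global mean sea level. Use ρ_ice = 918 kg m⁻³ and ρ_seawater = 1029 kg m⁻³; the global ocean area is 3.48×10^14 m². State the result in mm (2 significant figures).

Vinard: 0.76 × 2690 Gt = 2.044×10^15 kg; dividing by ρ_w = 1029 kg m⁻³ gives 1.987×10^12 m³ of water.
Draund: 0.76 × 2.32×10^5 Gt = 1.763×10^17 kg; dividing by ρ_w = 1029 kg m⁻³ gives 1.714×10^14 m³ of water.
Norund: ice volume = 419 km² × 490 m = 205.3 km³; 0.76 × 205.3 × (918/1029) = 139.2 km³ of water.
Total added water ≈ 1.735×10^14 m³ over 3.48×10^14 m² → Δh = 0.498 m = 500 mm.

≈ 500 mm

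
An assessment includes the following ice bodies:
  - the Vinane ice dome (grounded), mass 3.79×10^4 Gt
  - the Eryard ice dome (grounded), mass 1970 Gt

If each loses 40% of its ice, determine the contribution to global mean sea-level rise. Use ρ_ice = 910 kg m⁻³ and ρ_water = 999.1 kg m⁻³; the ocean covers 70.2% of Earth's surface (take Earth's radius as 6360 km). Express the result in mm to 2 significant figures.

≈ 45 mm

Vinane: 0.4 × 3.79×10^4 Gt = 1.516×10^16 kg; dividing by ρ_w = 999.1 kg m⁻³ gives 1.517×10^13 m³ of water.
Eryard: 0.4 × 1970 Gt = 7.880×10^14 kg; dividing by ρ_w = 999.1 kg m⁻³ gives 7.887×10^11 m³ of water.
Total added water ≈ 1.596×10^13 m³ over 3.57×10^14 m² → Δh = 0.0447 m = 45 mm.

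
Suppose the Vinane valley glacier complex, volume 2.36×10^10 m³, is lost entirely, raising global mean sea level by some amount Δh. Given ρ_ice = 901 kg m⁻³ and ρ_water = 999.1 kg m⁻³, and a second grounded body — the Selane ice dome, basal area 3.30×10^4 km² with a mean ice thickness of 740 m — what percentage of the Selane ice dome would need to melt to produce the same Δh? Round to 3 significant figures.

≈ 0.0966 %

Equal sea-level rise means equal mass of meltwater, i.e. equal mass of ice lost.
Ice mass of Vinane: 2.126×10^13 kg; ice mass of Selane: 2.200×10^16 kg.
Fraction required = 2.126×10^13 / 2.200×10^16 = 9.66×10^-4 → 0.0966 %.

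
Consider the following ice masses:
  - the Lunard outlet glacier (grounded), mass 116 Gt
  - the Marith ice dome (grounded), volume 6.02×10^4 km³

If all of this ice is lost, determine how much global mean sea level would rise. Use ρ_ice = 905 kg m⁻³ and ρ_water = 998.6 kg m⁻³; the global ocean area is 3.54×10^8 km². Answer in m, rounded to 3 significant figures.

≈ 0.154 m

Lunard: 116 Gt = 1.160×10^14 kg; dividing by ρ_w = 998.6 kg m⁻³ gives 1.162×10^11 m³ of water.
Marith: 6.02×10^4 km³ × (905/998.6) = 5.456×10^4 km³ of water.
Total added water ≈ 5.467×10^13 m³ over 3.54×10^14 m² → Δh = 0.154 m.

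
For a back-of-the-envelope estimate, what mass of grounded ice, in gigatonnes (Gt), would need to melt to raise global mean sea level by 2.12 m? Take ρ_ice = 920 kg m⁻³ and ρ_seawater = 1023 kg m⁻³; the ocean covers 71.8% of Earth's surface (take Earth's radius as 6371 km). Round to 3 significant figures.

Required water volume = Δh × A = 2.12 m × 3.66×10^14 m² = 7.764×10^14 m³.
ρ_w = 1023 kg m⁻³, so the mass of water = 7.764×10^14 m³ × 1023 kg m⁻³ = 7.943×10^17 kg = 7.94×10^5 Gt (and the same mass of ice, by conservation).

≈ 7.94×10^5 Gt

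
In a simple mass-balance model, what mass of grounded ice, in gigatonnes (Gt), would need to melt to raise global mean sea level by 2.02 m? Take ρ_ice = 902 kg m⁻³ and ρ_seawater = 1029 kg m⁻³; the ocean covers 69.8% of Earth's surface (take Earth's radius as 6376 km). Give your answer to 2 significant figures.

Required water volume = Δh × A = 2.02 m × 3.57×10^14 m² = 7.203×10^14 m³.
ρ_w = 1029 kg m⁻³, so the mass of water = 7.203×10^14 m³ × 1029 kg m⁻³ = 7.412×10^17 kg = 7.4×10^5 Gt (and the same mass of ice, by conservation).

≈ 7.4×10^5 Gt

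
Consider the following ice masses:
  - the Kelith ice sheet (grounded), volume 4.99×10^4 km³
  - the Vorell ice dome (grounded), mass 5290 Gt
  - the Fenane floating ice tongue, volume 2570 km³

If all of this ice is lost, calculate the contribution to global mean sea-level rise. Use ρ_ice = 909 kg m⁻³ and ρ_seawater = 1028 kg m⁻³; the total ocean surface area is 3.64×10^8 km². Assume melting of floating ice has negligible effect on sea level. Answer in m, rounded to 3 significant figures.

Kelith: 4.99×10^4 km³ × (909/1028) = 4.412×10^4 km³ of water.
Vorell: 5290 Gt = 5.290×10^15 kg; dividing by ρ_w = 1028 kg m⁻³ gives 5.146×10^12 m³ of water.
The Fenane floating ice tongue is floating and already displaces its own weight of water, so its melt adds essentially nothing to sea level.
Total added water ≈ 4.927×10^13 m³ over 3.64×10^14 m² → Δh = 0.135 m.

≈ 0.135 m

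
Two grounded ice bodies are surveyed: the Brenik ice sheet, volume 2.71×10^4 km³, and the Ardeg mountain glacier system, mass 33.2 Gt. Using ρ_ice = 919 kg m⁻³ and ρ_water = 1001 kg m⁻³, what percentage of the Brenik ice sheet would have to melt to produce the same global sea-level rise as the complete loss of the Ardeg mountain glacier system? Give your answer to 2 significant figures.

≈ 0.13 %

Equal sea-level rise means equal mass of meltwater, i.e. equal mass of ice lost.
Ice mass of Ardeg: 3.320×10^13 kg; ice mass of Brenik: 2.490×10^16 kg.
Fraction required = 3.320×10^13 / 2.490×10^16 = 1.33×10^-3 → 0.13 %.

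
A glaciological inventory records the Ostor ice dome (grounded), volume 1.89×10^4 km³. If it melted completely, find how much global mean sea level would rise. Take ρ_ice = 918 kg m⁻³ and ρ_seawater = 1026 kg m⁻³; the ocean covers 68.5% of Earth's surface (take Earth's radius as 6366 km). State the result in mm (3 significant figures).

≈ 48.5 mm

Ostor: 1.89×10^4 km³ × (918/1026) = 1.691×10^4 km³ of water.
Spread over 3.49×10^14 m² of ocean, Δh = 1.691×10^13 / 3.49×10^14 = 0.0485 m = 48.5 mm.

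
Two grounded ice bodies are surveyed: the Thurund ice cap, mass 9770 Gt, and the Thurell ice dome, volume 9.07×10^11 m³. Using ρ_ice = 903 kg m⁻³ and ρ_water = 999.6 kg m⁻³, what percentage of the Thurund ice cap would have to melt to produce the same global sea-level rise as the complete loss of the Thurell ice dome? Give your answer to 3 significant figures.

≈ 8.38 %

Equal sea-level rise means equal mass of meltwater, i.e. equal mass of ice lost.
Ice mass of Thurell: 8.190×10^14 kg; ice mass of Thurund: 9.770×10^15 kg.
Fraction required = 8.190×10^14 / 9.770×10^15 = 0.0838 → 8.38 %.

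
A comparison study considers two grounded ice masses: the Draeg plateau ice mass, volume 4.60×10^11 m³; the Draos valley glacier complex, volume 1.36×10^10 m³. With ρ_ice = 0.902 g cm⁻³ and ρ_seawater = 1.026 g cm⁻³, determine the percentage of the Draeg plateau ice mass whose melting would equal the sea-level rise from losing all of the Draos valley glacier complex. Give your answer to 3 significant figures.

≈ 2.96 %

Equal sea-level rise means equal mass of meltwater, i.e. equal mass of ice lost.
Ice mass of Draos: 1.227×10^13 kg; ice mass of Draeg: 4.149×10^14 kg.
Fraction required = 1.227×10^13 / 4.149×10^14 = 0.0296 → 2.96 %.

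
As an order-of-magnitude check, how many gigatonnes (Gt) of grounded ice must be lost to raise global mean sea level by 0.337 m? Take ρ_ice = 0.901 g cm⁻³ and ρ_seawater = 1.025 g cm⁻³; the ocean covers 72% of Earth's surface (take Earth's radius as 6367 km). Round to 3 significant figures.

Required water volume = Δh × A = 0.337 m × 3.67×10^14 m² = 1.236×10^14 m³.
ρ_w = 1.025 g cm⁻³ = 1025 kg m⁻³, so the mass of water = 1.236×10^14 m³ × 1025 kg m⁻³ = 1.267×10^17 kg = 1.27×10^5 Gt (and the same mass of ice, by conservation).

≈ 1.27×10^5 Gt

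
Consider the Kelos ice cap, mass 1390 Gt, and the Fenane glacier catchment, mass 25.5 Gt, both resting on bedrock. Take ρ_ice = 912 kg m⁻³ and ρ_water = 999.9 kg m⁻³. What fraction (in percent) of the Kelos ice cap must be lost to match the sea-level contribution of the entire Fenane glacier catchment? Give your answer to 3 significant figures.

≈ 1.83 %

Equal sea-level rise means equal mass of meltwater, i.e. equal mass of ice lost.
Ice mass of Fenane: 2.550×10^13 kg; ice mass of Kelos: 1.390×10^15 kg.
Fraction required = 2.550×10^13 / 1.390×10^15 = 0.0183 → 1.83 %.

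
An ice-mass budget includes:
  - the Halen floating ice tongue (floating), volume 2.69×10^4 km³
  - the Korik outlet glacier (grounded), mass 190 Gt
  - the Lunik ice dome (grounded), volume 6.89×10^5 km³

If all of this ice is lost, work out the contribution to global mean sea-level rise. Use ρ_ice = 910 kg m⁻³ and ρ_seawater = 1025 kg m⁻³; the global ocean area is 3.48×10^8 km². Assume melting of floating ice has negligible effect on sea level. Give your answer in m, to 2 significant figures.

≈ 1.8 m

The Halen floating ice tongue is floating and already displaces its own weight of water, so its melt adds essentially nothing to sea level.
Korik: 190 Gt = 1.900×10^14 kg; dividing by ρ_w = 1025 kg m⁻³ gives 1.854×10^11 m³ of water.
Lunik: 6.89×10^5 km³ × (910/1025) = 6.117×10^5 km³ of water.
Total added water ≈ 6.119×10^14 m³ over 3.48×10^14 m² → Δh = 1.76 m.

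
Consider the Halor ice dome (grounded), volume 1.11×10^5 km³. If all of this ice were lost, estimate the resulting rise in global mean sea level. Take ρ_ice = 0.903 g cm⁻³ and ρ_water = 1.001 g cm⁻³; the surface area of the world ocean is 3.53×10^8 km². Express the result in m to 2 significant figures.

Halor: 1.11×10^5 km³ × (903/1001) = 1.001×10^5 km³ of water.
Spread over 3.53×10^14 m² of ocean, Δh = 1.001×10^14 / 3.53×10^14 = 0.284 m.

≈ 0.28 m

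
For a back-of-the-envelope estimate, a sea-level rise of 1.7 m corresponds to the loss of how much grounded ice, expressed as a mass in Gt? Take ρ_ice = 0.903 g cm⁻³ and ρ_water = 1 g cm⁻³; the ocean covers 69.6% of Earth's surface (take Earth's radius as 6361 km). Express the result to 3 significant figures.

≈ 6.02×10^5 Gt

Required water volume = Δh × A = 1.7 m × 3.54×10^14 m² = 6.016×10^14 m³.
ρ_w = 1 g cm⁻³ = 1000 kg m⁻³, so the mass of water = 6.016×10^14 m³ × 1000 kg m⁻³ = 6.016×10^17 kg = 6.02×10^5 Gt (and the same mass of ice, by conservation).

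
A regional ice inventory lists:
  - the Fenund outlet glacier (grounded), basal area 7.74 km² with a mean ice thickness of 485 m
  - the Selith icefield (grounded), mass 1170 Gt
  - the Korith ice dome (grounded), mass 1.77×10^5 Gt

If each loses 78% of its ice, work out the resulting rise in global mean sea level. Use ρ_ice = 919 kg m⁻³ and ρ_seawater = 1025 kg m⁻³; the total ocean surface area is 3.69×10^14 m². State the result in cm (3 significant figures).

Fenund: ice volume = 7.74 km² × 485 m = 3.754 km³; 0.78 × 3.754 × (919/1025) = 2.625 km³ of water.
Selith: 0.78 × 1170 Gt = 9.126×10^14 kg; dividing by ρ_w = 1025 kg m⁻³ gives 8.903×10^11 m³ of water.
Korith: 0.78 × 1.77×10^5 Gt = 1.381×10^17 kg; dividing by ρ_w = 1025 kg m⁻³ gives 1.347×10^14 m³ of water.
Total added water ≈ 1.356×10^14 m³ over 3.69×10^14 m² → Δh = 0.367 m = 36.7 cm.

≈ 36.7 cm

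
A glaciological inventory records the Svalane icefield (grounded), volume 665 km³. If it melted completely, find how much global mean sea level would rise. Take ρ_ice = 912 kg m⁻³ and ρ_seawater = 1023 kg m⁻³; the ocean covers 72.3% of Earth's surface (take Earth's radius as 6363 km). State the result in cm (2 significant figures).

Svalane: 665 km³ × (912/1023) = 592.8 km³ of water.
Spread over 3.68×10^14 m² of ocean, Δh = 5.928×10^11 / 3.68×10^14 = 1.61×10^-3 m = 0.16 cm.

≈ 0.16 cm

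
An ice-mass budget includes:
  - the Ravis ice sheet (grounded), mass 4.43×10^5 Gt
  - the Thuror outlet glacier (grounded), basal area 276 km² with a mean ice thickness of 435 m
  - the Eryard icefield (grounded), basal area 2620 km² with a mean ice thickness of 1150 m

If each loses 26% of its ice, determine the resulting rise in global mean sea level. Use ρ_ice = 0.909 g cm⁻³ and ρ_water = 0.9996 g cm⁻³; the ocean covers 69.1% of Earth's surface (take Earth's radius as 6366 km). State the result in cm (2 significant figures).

Ravis: 0.26 × 4.43×10^5 Gt = 1.152×10^17 kg; dividing by ρ_w = 0.9996 g cm⁻³ = 999.6 kg m⁻³ gives 1.152×10^14 m³ of water.
Thuror: ice volume = 276 km² × 435 m = 120.1 km³; 0.26 × 120.1 × (909/999.6) = 28.39 km³ of water.
Eryard: ice volume = 2620 km² × 1150 m = 3013 km³; 0.26 × 3013 × (909/999.6) = 712.4 km³ of water.
Total added water ≈ 1.160×10^14 m³ over 3.52×10^14 m² → Δh = 0.330 m = 33 cm.

≈ 33 cm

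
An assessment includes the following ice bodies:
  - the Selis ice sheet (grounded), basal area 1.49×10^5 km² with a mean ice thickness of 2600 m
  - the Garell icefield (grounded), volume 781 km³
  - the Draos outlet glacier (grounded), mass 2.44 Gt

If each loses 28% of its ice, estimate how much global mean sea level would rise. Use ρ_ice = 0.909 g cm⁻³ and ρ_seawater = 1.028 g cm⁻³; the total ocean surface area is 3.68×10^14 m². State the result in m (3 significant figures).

≈ 0.261 m

Selis: ice volume = 1.49×10^5 km² × 2600 m = 3.874×10^5 km³; 0.28 × 3.874×10^5 × (909/1028) = 9.592×10^4 km³ of water.
Garell: 0.28 × 781 km³ × (909/1028) = 193.4 km³ of water.
Draos: 0.28 × 2.44 Gt = 6.832×10^11 kg; dividing by ρ_w = 1.028 g cm⁻³ = 1028 kg m⁻³ gives 6.646×10^8 m³ of water.
Total added water ≈ 9.611×10^13 m³ over 3.68×10^14 m² → Δh = 0.261 m.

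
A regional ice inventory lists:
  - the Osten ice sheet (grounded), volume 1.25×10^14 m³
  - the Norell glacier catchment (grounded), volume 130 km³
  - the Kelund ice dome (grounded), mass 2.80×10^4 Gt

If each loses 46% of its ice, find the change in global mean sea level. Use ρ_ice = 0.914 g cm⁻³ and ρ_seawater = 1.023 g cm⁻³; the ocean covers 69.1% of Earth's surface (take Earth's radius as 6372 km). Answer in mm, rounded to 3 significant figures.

Osten: 0.46 × 1.25×10^14 m³ × (914/1023) = 5.137×10^13 m³ of water.
Norell: 0.46 × 130 km³ × (914/1023) = 53.43 km³ of water.
Kelund: 0.46 × 2.80×10^4 Gt = 1.288×10^16 kg; dividing by ρ_w = 1.023 g cm⁻³ = 1023 kg m⁻³ gives 1.259×10^13 m³ of water.
Total added water ≈ 6.402×10^13 m³ over 3.53×10^14 m² → Δh = 0.182 m = 182 mm.

≈ 182 mm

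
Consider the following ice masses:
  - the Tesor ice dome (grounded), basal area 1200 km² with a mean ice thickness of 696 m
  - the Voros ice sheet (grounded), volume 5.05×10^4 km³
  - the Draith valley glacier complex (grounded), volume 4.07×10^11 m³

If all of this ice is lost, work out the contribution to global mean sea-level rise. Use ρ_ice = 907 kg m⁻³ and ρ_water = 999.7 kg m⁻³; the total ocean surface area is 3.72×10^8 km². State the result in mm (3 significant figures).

≈ 126 mm

Tesor: ice volume = 1200 km² × 696 m = 835.2 km³; 835.2 × (907/999.7) = 757.8 km³ of water.
Voros: 5.05×10^4 km³ × (907/999.7) = 4.582×10^4 km³ of water.
Draith: 4.07×10^11 m³ × (907/999.7) = 3.693×10^11 m³ of water.
Total added water ≈ 4.694×10^13 m³ over 3.72×10^14 m² → Δh = 0.126 m = 126 mm.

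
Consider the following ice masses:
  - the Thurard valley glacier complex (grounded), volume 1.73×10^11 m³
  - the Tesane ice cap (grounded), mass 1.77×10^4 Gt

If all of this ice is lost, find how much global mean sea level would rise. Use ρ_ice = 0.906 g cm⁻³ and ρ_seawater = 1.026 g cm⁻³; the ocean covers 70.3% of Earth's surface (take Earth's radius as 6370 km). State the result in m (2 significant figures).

≈ 0.049 m

Thurard: 1.73×10^11 m³ × (906/1026) = 1.528×10^11 m³ of water.
Tesane: 1.77×10^4 Gt = 1.770×10^16 kg; dividing by ρ_w = 1.026 g cm⁻³ = 1026 kg m⁻³ gives 1.725×10^13 m³ of water.
Total added water ≈ 1.740×10^13 m³ over 3.58×10^14 m² → Δh = 0.0486 m.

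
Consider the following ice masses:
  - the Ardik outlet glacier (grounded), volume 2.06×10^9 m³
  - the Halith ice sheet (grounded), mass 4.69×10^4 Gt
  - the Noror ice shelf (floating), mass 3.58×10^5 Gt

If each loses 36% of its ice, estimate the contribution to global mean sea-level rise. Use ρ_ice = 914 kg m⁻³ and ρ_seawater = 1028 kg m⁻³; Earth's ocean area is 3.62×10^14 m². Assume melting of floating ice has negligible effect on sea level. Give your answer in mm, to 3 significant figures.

Ardik: 0.36 × 2.06×10^9 m³ × (914/1028) = 6.594×10^8 m³ of water.
Halith: 0.36 × 4.69×10^4 Gt = 1.688×10^16 kg; dividing by ρ_w = 1028 kg m⁻³ gives 1.642×10^13 m³ of water.
The Noror ice shelf is floating and already displaces its own weight of water, so its melt adds essentially nothing to sea level.
Total added water ≈ 1.642×10^13 m³ over 3.62×10^14 m² → Δh = 0.0454 m = 45.4 mm.

≈ 45.4 mm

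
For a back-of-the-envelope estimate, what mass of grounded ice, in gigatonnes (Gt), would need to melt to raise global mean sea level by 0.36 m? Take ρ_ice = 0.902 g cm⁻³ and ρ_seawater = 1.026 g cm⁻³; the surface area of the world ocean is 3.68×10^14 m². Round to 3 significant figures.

Required water volume = Δh × A = 0.36 m × 3.68×10^14 m² = 1.325×10^14 m³.
ρ_w = 1.026 g cm⁻³ = 1026 kg m⁻³, so the mass of water = 1.325×10^14 m³ × 1026 kg m⁻³ = 1.359×10^17 kg = 1.36×10^5 Gt (and the same mass of ice, by conservation).

≈ 1.36×10^5 Gt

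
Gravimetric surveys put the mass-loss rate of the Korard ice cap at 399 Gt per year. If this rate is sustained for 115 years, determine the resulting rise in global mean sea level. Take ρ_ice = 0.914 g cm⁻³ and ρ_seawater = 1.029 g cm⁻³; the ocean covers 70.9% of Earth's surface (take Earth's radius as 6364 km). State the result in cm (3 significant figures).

Total mass lost = 399 Gt/yr × 115 yr = 4.588×10^4 Gt = 4.588×10^16 kg.
ρ_w = 1.029 g cm⁻³ = 1029 kg m⁻³, so water volume = 4.588×10^16 / 1029 = 4.459×10^13 m³.
Δh = 4.459×10^13 / 3.61×10^14 = 0.124 m = 12.4 cm.

≈ 12.4 cm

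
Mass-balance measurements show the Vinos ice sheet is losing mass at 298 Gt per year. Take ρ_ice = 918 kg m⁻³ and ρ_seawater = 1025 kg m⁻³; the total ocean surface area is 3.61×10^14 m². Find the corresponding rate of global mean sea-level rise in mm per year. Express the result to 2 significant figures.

ρ_w = 1025 kg m⁻³. Annual water volume added = 298 Gt / ρ_w = 2.980×10^14 kg / 1025 kg m⁻³ = 2.907×10^11 m³.
Δh per year = 2.907×10^11 / 3.61×10^14 = 8.05×10^-4 m = 0.81 mm.

≈ 0.81 mm/yr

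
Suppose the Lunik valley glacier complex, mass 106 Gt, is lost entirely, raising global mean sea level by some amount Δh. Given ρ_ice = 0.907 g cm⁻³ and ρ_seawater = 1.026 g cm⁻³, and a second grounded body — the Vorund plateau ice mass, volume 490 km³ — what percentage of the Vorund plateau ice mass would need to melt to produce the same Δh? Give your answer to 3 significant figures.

Equal sea-level rise means equal mass of meltwater, i.e. equal mass of ice lost.
Ice mass of Lunik: 1.060×10^14 kg; ice mass of Vorund: 4.444×10^14 kg.
Fraction required = 1.060×10^14 / 4.444×10^14 = 0.239 → 23.9 %.

≈ 23.9 %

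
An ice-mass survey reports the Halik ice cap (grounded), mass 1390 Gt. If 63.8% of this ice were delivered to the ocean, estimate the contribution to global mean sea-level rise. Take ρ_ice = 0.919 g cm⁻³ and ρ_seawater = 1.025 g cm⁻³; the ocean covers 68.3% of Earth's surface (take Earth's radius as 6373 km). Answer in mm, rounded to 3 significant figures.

Halik: 0.638 × 1390 Gt = 8.868×10^14 kg; dividing by ρ_w = 1.025 g cm⁻³ = 1025 kg m⁻³ gives 8.652×10^11 m³ of water.
Spread over 3.49×10^14 m² of ocean, Δh = 8.652×10^11 / 3.49×10^14 = 2.48×10^-3 m = 2.48 mm.

≈ 2.48 mm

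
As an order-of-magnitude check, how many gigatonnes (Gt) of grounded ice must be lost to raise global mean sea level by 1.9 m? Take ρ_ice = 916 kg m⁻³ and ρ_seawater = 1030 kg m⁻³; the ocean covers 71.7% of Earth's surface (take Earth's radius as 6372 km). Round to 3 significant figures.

≈ 7.16×10^5 Gt

Required water volume = Δh × A = 1.9 m × 3.66×10^14 m² = 6.951×10^14 m³.
ρ_w = 1030 kg m⁻³, so the mass of water = 6.951×10^14 m³ × 1030 kg m⁻³ = 7.159×10^17 kg = 7.16×10^5 Gt (and the same mass of ice, by conservation).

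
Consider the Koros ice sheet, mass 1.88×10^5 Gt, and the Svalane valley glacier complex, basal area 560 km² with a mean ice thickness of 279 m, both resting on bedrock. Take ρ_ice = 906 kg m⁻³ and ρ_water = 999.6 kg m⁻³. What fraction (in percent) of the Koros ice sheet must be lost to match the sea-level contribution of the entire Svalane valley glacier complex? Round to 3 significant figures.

Equal sea-level rise means equal mass of meltwater, i.e. equal mass of ice lost.
Ice mass of Svalane: 1.416×10^14 kg; ice mass of Koros: 1.880×10^17 kg.
Fraction required = 1.416×10^14 / 1.880×10^17 = 7.53×10^-4 → 0.0753 %.

≈ 0.0753 %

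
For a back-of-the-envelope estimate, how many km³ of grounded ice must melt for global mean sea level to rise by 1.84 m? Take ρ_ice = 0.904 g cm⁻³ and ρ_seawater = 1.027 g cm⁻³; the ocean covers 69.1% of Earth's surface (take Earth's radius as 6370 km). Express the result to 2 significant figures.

≈ 7.4×10^5 km³

Required water volume = Δh × A = 1.84 m × 3.52×10^14 m² = 6.483×10^14 m³ = 6.483×10^5 km³.
Ice volume = water volume × ρ_w/ρ_ice = 6.483×10^5 × 1027/904 = 7.4×10^5 km³.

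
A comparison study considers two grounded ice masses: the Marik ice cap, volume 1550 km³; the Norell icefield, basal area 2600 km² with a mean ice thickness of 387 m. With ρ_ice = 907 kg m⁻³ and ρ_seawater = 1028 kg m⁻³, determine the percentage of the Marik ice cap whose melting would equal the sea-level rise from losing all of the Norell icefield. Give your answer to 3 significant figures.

Equal sea-level rise means equal mass of meltwater, i.e. equal mass of ice lost.
Ice mass of Norell: 9.126×10^14 kg; ice mass of Marik: 1.406×10^15 kg.
Fraction required = 9.126×10^14 / 1.406×10^15 = 0.649 → 64.9 %.

≈ 64.9 %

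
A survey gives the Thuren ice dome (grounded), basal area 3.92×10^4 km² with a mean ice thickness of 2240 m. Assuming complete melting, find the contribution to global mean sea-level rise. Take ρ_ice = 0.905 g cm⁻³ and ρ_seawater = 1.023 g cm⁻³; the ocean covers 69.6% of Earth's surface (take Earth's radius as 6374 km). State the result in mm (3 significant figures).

≈ 219 mm

Thuren: ice volume = 3.92×10^4 km² × 2240 m = 8.781×10^4 km³; 8.781×10^4 × (905/1023) = 7.768×10^4 km³ of water.
Spread over 3.55×10^14 m² of ocean, Δh = 7.768×10^13 / 3.55×10^14 = 0.219 m = 219 mm.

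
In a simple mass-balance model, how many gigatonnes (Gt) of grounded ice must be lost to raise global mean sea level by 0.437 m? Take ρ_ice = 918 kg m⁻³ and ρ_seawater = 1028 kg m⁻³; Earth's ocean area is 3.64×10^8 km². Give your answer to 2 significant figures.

≈ 1.6×10^5 Gt

Required water volume = Δh × A = 0.437 m × 3.64×10^14 m² = 1.591×10^14 m³.
ρ_w = 1028 kg m⁻³, so the mass of water = 1.591×10^14 m³ × 1028 kg m⁻³ = 1.635×10^17 kg = 1.6×10^5 Gt (and the same mass of ice, by conservation).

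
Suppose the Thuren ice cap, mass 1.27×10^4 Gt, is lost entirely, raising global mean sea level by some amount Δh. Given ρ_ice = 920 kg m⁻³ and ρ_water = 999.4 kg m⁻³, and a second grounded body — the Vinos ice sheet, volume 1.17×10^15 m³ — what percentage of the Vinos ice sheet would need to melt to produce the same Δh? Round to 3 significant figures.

≈ 1.18 %

Equal sea-level rise means equal mass of meltwater, i.e. equal mass of ice lost.
Ice mass of Thuren: 1.270×10^16 kg; ice mass of Vinos: 1.076×10^18 kg.
Fraction required = 1.270×10^16 / 1.076×10^18 = 0.0118 → 1.18 %.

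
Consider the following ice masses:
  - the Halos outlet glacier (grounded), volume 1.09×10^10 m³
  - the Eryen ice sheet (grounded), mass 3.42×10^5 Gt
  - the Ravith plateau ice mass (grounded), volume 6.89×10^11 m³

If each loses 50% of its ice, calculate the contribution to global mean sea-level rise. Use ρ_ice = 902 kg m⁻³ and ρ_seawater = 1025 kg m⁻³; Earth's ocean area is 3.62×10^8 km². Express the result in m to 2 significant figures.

≈ 0.46 m

Halos: 0.5 × 1.09×10^10 m³ × (902/1025) = 4.796×10^9 m³ of water.
Eryen: 0.5 × 3.42×10^5 Gt = 1.710×10^17 kg; dividing by ρ_w = 1025 kg m⁻³ gives 1.668×10^14 m³ of water.
Ravith: 0.5 × 6.89×10^11 m³ × (902/1025) = 3.032×10^11 m³ of water.
Total added water ≈ 1.671×10^14 m³ over 3.62×10^14 m² → Δh = 0.462 m.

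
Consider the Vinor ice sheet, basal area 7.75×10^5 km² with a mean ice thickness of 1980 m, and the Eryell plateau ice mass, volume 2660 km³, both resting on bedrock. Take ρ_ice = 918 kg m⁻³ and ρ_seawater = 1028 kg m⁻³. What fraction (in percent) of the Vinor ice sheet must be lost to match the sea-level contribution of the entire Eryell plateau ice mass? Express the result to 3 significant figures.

Equal sea-level rise means equal mass of meltwater, i.e. equal mass of ice lost.
Ice mass of Eryell: 2.442×10^15 kg; ice mass of Vinor: 1.409×10^18 kg.
Fraction required = 2.442×10^15 / 1.409×10^18 = 1.73×10^-3 → 0.173 %.

≈ 0.173 %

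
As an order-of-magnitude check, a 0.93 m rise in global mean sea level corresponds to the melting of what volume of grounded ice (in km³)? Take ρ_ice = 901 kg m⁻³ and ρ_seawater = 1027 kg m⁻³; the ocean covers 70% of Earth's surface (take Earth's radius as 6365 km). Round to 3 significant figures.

Required water volume = Δh × A = 0.93 m × 3.56×10^14 m² = 3.314×10^14 m³ = 3.314×10^5 km³.
Ice volume = water volume × ρ_w/ρ_ice = 3.314×10^5 × 1027/901 = 3.78×10^5 km³.

≈ 3.78×10^5 km³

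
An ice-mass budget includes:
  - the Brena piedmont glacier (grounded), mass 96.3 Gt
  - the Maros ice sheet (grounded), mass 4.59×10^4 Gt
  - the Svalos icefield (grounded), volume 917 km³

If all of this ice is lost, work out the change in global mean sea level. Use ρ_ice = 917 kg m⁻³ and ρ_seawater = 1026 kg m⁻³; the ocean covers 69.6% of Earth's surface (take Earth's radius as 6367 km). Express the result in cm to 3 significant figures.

Brena: 96.3 Gt = 9.630×10^13 kg; dividing by ρ_w = 1026 kg m⁻³ gives 9.386×10^10 m³ of water.
Maros: 4.59×10^4 Gt = 4.590×10^16 kg; dividing by ρ_w = 1026 kg m⁻³ gives 4.474×10^13 m³ of water.
Svalos: 917 km³ × (917/1026) = 819.6 km³ of water.
Total added water ≈ 4.565×10^13 m³ over 3.55×10^14 m² → Δh = 0.129 m = 12.9 cm.

≈ 12.9 cm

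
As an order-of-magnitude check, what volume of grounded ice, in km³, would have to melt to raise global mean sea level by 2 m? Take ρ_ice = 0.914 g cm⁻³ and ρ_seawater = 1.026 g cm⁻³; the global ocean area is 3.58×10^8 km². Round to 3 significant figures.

≈ 8.04×10^5 km³

Required water volume = Δh × A = 2 m × 3.58×10^14 m² = 7.160×10^14 m³ = 7.160×10^5 km³.
Ice volume = water volume × ρ_w/ρ_ice = 7.160×10^5 × 1026/914 = 8.04×10^5 km³.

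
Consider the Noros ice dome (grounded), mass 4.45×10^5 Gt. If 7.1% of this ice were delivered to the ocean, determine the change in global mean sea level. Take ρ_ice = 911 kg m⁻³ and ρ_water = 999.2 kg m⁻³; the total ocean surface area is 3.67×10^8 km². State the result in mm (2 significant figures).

≈ 86 mm

Noros: 0.071 × 4.45×10^5 Gt = 3.159×10^16 kg; dividing by ρ_w = 999.2 kg m⁻³ gives 3.162×10^13 m³ of water.
Spread over 3.67×10^14 m² of ocean, Δh = 3.162×10^13 / 3.67×10^14 = 0.0862 m = 86 mm.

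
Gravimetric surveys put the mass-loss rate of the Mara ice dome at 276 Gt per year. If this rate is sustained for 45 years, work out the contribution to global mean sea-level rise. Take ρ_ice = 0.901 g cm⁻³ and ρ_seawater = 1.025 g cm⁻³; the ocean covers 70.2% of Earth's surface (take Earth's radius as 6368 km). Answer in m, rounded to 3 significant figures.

Total mass lost = 276 Gt/yr × 45 yr = 1.242×10^4 Gt = 1.242×10^16 kg.
ρ_w = 1.025 g cm⁻³ = 1025 kg m⁻³, so water volume = 1.242×10^16 / 1025 = 1.212×10^13 m³.
Δh = 1.212×10^13 / 3.58×10^14 = 0.0339 m.

≈ 0.0339 m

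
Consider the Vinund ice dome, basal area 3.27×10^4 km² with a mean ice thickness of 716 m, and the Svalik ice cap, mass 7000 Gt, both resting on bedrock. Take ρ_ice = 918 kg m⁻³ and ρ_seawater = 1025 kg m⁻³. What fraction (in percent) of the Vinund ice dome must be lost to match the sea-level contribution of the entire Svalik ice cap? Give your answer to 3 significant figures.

≈ 32.6 %

Equal sea-level rise means equal mass of meltwater, i.e. equal mass of ice lost.
Ice mass of Svalik: 7.000×10^15 kg; ice mass of Vinund: 2.149×10^16 kg.
Fraction required = 7.000×10^15 / 2.149×10^16 = 0.326 → 32.6 %.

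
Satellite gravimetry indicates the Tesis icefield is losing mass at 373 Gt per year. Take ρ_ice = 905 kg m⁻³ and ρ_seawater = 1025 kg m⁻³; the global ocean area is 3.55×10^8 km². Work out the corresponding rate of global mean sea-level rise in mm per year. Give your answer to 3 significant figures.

ρ_w = 1025 kg m⁻³. Annual water volume added = 373 Gt / ρ_w = 3.730×10^14 kg / 1025 kg m⁻³ = 3.639×10^11 m³.
Δh per year = 3.639×10^11 / 3.55×10^14 = 1.03×10^-3 m = 1.03 mm.

≈ 1.03 mm/yr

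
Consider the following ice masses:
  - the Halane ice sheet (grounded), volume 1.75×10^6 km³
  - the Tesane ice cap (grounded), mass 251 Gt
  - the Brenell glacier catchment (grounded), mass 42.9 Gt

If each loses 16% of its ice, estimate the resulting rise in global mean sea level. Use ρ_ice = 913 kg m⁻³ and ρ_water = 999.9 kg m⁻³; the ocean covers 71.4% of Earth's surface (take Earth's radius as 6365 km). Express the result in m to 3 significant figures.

Halane: 0.16 × 1.75×10^6 km³ × (913/999.9) = 2.557×10^5 km³ of water.
Tesane: 0.16 × 251 Gt = 4.016×10^13 kg; dividing by ρ_w = 999.9 kg m⁻³ gives 4.016×10^10 m³ of water.
Brenell: 0.16 × 42.9 Gt = 6.864×10^12 kg; dividing by ρ_w = 999.9 kg m⁻³ gives 6.865×10^9 m³ of water.
Total added water ≈ 2.557×10^14 m³ over 3.64×10^14 m² → Δh = 0.703 m.

≈ 0.703 m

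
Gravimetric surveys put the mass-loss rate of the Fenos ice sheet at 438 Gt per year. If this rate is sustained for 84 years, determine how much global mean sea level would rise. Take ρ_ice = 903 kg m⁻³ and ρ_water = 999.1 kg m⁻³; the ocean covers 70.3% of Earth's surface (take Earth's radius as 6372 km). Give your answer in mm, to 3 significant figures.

Total mass lost = 438 Gt/yr × 84 yr = 3.679×10^4 Gt = 3.679×10^16 kg.
ρ_w = 999.1 kg m⁻³, so water volume = 3.679×10^16 / 999.1 = 3.683×10^13 m³.
Δh = 3.683×10^13 / 3.59×10^14 = 0.103 m = 103 mm.

≈ 103 mm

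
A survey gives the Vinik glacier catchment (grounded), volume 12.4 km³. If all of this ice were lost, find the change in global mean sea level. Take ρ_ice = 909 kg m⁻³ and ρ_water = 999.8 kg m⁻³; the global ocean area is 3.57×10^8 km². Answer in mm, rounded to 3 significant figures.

≈ 0.0316 mm

Vinik: 12.4 km³ × (909/999.8) = 11.27 km³ of water.
Spread over 3.57×10^14 m² of ocean, Δh = 1.127×10^10 / 3.57×10^14 = 3.16×10^-5 m = 0.0316 mm.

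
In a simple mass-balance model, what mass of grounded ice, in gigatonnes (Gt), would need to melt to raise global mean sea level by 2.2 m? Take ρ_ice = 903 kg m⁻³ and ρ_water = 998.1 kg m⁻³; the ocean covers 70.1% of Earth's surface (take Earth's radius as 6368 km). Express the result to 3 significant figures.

≈ 7.84×10^5 Gt

Required water volume = Δh × A = 2.2 m × 3.57×10^14 m² = 7.859×10^14 m³.
ρ_w = 998.1 kg m⁻³, so the mass of water = 7.859×10^14 m³ × 998.1 kg m⁻³ = 7.844×10^17 kg = 7.84×10^5 Gt (and the same mass of ice, by conservation).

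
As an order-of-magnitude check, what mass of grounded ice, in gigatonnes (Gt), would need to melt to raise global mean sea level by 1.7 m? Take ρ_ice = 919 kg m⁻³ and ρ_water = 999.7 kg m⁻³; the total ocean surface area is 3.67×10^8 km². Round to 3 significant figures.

Required water volume = Δh × A = 1.7 m × 3.67×10^14 m² = 6.239×10^14 m³.
ρ_w = 999.7 kg m⁻³, so the mass of water = 6.239×10^14 m³ × 999.7 kg m⁻³ = 6.237×10^17 kg = 6.24×10^5 Gt (and the same mass of ice, by conservation).

≈ 6.24×10^5 Gt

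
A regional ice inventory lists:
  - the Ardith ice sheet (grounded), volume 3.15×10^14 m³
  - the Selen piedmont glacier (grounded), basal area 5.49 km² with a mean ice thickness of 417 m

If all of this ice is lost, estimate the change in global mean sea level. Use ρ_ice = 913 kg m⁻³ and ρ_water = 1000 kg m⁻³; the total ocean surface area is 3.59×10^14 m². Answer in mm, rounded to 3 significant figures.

≈ 801 mm

Ardith: 3.15×10^14 m³ × (913/1000) = 2.876×10^14 m³ of water.
Selen: ice volume = 5.49 km² × 417 m = 2.289 km³; 2.289 × (913/1000) = 2.090 km³ of water.
Total added water ≈ 2.876×10^14 m³ over 3.59×10^14 m² → Δh = 0.801 m = 801 mm.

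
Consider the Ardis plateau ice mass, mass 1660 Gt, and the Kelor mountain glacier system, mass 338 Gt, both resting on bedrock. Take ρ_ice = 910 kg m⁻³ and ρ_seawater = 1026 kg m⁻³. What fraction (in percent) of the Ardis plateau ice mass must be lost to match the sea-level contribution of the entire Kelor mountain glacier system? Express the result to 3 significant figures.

Equal sea-level rise means equal mass of meltwater, i.e. equal mass of ice lost.
Ice mass of Kelor: 3.380×10^14 kg; ice mass of Ardis: 1.660×10^15 kg.
Fraction required = 3.380×10^14 / 1.660×10^15 = 0.204 → 20.4 %.

≈ 20.4 %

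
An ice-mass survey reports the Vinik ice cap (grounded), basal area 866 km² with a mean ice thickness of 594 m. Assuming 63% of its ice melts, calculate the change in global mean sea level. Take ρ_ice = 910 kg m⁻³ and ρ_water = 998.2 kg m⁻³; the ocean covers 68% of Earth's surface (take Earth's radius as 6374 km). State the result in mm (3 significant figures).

Vinik: ice volume = 866 km² × 594 m = 514.4 km³; 0.63 × 514.4 × (910/998.2) = 295.4 km³ of water.
Spread over 3.47×10^14 m² of ocean, Δh = 2.954×10^11 / 3.47×10^14 = 8.51×10^-4 m = 0.851 mm.

≈ 0.851 mm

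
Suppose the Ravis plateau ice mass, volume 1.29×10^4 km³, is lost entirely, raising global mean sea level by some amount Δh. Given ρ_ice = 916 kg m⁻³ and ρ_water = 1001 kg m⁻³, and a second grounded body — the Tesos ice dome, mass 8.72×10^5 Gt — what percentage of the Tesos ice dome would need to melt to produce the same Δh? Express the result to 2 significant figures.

≈ 1.4 %

Equal sea-level rise means equal mass of meltwater, i.e. equal mass of ice lost.
Ice mass of Ravis: 1.182×10^16 kg; ice mass of Tesos: 8.720×10^17 kg.
Fraction required = 1.182×10^16 / 8.720×10^17 = 0.0136 → 1.4 %.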